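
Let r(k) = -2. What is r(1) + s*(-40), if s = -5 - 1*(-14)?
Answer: -362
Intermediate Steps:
s = 9 (s = -5 + 14 = 9)
r(1) + s*(-40) = -2 + 9*(-40) = -2 - 360 = -362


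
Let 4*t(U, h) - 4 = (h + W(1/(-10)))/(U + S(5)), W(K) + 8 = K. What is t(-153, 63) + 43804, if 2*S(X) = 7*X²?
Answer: 114768551/2620 ≈ 43805.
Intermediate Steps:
S(X) = 7*X²/2 (S(X) = (7*X²)/2 = 7*X²/2)
W(K) = -8 + K
t(U, h) = 1 + (-81/10 + h)/(4*(175/2 + U)) (t(U, h) = 1 + ((h + (-8 + 1/(-10)))/(U + (7/2)*5²))/4 = 1 + ((h + (-8 - ⅒))/(U + (7/2)*25))/4 = 1 + ((h - 81/10)/(U + 175/2))/4 = 1 + ((-81/10 + h)/(175/2 + U))/4 = 1 + (-81/10 + h)/(4*(175/2 + U)))
t(-153, 63) + 43804 = (3419 + 10*63 + 40*(-153))/(20*(175 + 2*(-153))) + 43804 = (3419 + 630 - 6120)/(20*(175 - 306)) + 43804 = (1/20)*(-2071)/(-131) + 43804 = (1/20)*(-1/131)*(-2071) + 43804 = 2071/2620 + 43804 = 114768551/2620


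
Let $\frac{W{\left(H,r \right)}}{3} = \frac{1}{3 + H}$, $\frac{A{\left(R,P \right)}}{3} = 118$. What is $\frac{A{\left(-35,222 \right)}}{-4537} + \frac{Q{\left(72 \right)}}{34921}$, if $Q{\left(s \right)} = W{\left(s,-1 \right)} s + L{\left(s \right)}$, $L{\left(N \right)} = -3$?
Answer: $- \frac{309064461}{3960914425} \approx -0.078029$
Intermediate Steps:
$A{\left(R,P \right)} = 354$ ($A{\left(R,P \right)} = 3 \cdot 118 = 354$)
$W{\left(H,r \right)} = \frac{3}{3 + H}$
$Q{\left(s \right)} = -3 + \frac{3 s}{3 + s}$ ($Q{\left(s \right)} = \frac{3}{3 + s} s - 3 = \frac{3 s}{3 + s} - 3 = -3 + \frac{3 s}{3 + s}$)
$\frac{A{\left(-35,222 \right)}}{-4537} + \frac{Q{\left(72 \right)}}{34921} = \frac{354}{-4537} + \frac{\left(-9\right) \frac{1}{3 + 72}}{34921} = 354 \left(- \frac{1}{4537}\right) + - \frac{9}{75} \cdot \frac{1}{34921} = - \frac{354}{4537} + \left(-9\right) \frac{1}{75} \cdot \frac{1}{34921} = - \frac{354}{4537} - \frac{3}{873025} = - \frac{309064461}{3960914425}$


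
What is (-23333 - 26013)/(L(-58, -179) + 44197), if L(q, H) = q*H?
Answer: -49346/54579 ≈ -0.90412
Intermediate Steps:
L(q, H) = H*q
(-23333 - 26013)/(L(-58, -179) + 44197) = (-23333 - 26013)/(-179*(-58) + 44197) = -49346/(10382 + 44197) = -49346/54579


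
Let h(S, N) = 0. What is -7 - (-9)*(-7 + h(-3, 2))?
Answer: -70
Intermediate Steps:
-7 - (-9)*(-7 + h(-3, 2)) = -7 - (-9)*(-7 + 0) = -7 - (-9)*(-7) = -7 - 1*63 = -7 - 63 = -70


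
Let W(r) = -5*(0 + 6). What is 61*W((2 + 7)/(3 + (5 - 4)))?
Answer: -1830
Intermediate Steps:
W(r) = -30 (W(r) = -5*6 = -30)
61*W((2 + 7)/(3 + (5 - 4))) = 61*(-30) = -1830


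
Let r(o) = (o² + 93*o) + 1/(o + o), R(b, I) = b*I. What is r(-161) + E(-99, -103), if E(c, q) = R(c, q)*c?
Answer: -321534711/322 ≈ -9.9856e+5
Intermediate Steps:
R(b, I) = I*b
E(c, q) = q*c² (E(c, q) = (q*c)*c = (c*q)*c = q*c²)
r(o) = o² + 1/(2*o) + 93*o (r(o) = (o² + 93*o) + 1/(2*o) = o² + 1/(2*o) + 93*o)
r(-161) + E(-99, -103) = ((-161)² + (½)/(-161) + 93*(-161)) - 103*(-99)² = (25921 + (½)*(-1/161) - 14973) - 103*9801 = (25921 - 1/322 - 14973) - 1009503 = 3525255/322 - 1009503 = -321534711/322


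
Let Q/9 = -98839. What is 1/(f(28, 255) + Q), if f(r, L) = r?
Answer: -1/889523 ≈ -1.1242e-6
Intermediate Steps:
Q = -889551 (Q = 9*(-98839) = -889551)
1/(f(28, 255) + Q) = 1/(28 - 889551) = 1/(-889523) = -1/889523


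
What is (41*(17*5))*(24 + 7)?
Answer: 108035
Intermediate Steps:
(41*(17*5))*(24 + 7) = (41*85)*31 = 3485*31 = 108035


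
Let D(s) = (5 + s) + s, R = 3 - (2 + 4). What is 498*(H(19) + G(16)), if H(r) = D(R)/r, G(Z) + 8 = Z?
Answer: 75198/19 ≈ 3957.8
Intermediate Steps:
R = -3 (R = 3 - 1*6 = 3 - 6 = -3)
G(Z) = -8 + Z
D(s) = 5 + 2*s
H(r) = -1/r (H(r) = (5 + 2*(-3))/r = (5 - 6)/r = -1/r)
498*(H(19) + G(16)) = 498*(-1/19 + (-8 + 16)) = 498*(-1*1/19 + 8) = 498*(-1/19 + 8) = 498*(151/19) = 75198/19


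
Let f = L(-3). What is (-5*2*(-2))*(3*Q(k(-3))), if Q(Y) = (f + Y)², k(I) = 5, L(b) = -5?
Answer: 0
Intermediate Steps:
f = -5
Q(Y) = (-5 + Y)²
(-5*2*(-2))*(3*Q(k(-3))) = (-5*2*(-2))*(3*(-5 + 5)²) = (-10*(-2))*(3*0²) = 20*(3*0) = 20*0 = 0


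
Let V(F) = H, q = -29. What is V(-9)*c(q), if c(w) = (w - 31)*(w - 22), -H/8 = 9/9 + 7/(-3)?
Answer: 32640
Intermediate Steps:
H = 32/3 (H = -8*(9/9 + 7/(-3)) = -8*(9*(⅑) + 7*(-⅓)) = -8*(1 - 7/3) = -8*(-4/3) = 32/3 ≈ 10.667)
V(F) = 32/3
c(w) = (-31 + w)*(-22 + w)
V(-9)*c(q) = 32*(682 + (-29)² - 53*(-29))/3 = 32*(682 + 841 + 1537)/3 = (32/3)*3060 = 32640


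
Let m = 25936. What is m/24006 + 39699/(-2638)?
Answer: -442297513/31663914 ≈ -13.969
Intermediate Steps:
m/24006 + 39699/(-2638) = 25936/24006 + 39699/(-2638) = 25936*(1/24006) + 39699*(-1/2638) = 12968/12003 - 39699/2638 = -442297513/31663914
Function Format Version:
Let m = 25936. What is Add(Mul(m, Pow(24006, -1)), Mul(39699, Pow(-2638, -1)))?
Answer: Rational(-442297513, 31663914) ≈ -13.969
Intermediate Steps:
Add(Mul(m, Pow(24006, -1)), Mul(39699, Pow(-2638, -1))) = Add(Mul(25936, Pow(24006, -1)), Mul(39699, Pow(-2638, -1))) = Add(Mul(25936, Rational(1, 24006)), Mul(39699, Rational(-1, 2638))) = Add(Rational(12968, 12003), Rational(-39699, 2638)) = Rational(-442297513, 31663914)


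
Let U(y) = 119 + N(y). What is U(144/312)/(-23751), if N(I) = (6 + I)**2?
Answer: -3881/573417 ≈ -0.0067682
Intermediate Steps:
U(y) = 119 + (6 + y)**2
U(144/312)/(-23751) = (119 + (6 + 144/312)**2)/(-23751) = (119 + (6 + 144*(1/312))**2)*(-1/23751) = (119 + (6 + 6/13)**2)*(-1/23751) = (119 + (84/13)**2)*(-1/23751) = (119 + 7056/169)*(-1/23751) = (27167/169)*(-1/23751) = -3881/573417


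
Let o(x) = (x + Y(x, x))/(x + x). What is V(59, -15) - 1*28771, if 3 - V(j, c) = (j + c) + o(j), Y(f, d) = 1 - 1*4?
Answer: -1699936/59 ≈ -28812.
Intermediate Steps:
Y(f, d) = -3 (Y(f, d) = 1 - 4 = -3)
o(x) = (-3 + x)/(2*x) (o(x) = (x - 3)/(x + x) = (-3 + x)/((2*x)) = (-3 + x)*(1/(2*x)) = (-3 + x)/(2*x))
V(j, c) = 3 - c - j - (-3 + j)/(2*j) (V(j, c) = 3 - ((j + c) + (-3 + j)/(2*j)) = 3 - ((c + j) + (-3 + j)/(2*j)) = 3 - (c + j + (-3 + j)/(2*j)) = 3 + (-c - j - (-3 + j)/(2*j)) = 3 - c - j - (-3 + j)/(2*j))
V(59, -15) - 1*28771 = (5/2 - 1*(-15) - 1*59 + (3/2)/59) - 1*28771 = (5/2 + 15 - 59 + (3/2)*(1/59)) - 28771 = (5/2 + 15 - 59 + 3/118) - 28771 = -2447/59 - 28771 = -1699936/59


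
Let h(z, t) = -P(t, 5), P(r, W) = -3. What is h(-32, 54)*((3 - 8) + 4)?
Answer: -3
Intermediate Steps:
h(z, t) = 3 (h(z, t) = -1*(-3) = 3)
h(-32, 54)*((3 - 8) + 4) = 3*((3 - 8) + 4) = 3*(-5 + 4) = 3*(-1) = -3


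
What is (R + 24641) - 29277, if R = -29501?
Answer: -34137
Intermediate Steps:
(R + 24641) - 29277 = (-29501 + 24641) - 29277 = -4860 - 29277 = -34137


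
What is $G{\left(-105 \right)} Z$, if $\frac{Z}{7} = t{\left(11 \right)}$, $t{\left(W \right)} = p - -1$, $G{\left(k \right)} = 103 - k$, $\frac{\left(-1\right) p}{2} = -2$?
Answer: $7280$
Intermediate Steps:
$p = 4$ ($p = \left(-2\right) \left(-2\right) = 4$)
$t{\left(W \right)} = 5$ ($t{\left(W \right)} = 4 - -1 = 4 + 1 = 5$)
$Z = 35$ ($Z = 7 \cdot 5 = 35$)
$G{\left(-105 \right)} Z = \left(103 - -105\right) 35 = \left(103 + 105\right) 35 = 208 \cdot 35 = 7280$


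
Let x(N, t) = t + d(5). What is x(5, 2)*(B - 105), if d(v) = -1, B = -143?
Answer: -248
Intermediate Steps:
x(N, t) = -1 + t (x(N, t) = t - 1 = -1 + t)
x(5, 2)*(B - 105) = (-1 + 2)*(-143 - 105) = 1*(-248) = -248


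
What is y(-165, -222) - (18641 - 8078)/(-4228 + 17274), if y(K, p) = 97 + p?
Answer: -1641313/13046 ≈ -125.81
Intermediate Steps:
y(-165, -222) - (18641 - 8078)/(-4228 + 17274) = (97 - 222) - (18641 - 8078)/(-4228 + 17274) = -125 - 10563/13046 = -1641313/13046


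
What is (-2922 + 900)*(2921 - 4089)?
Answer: 2361696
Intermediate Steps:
(-2922 + 900)*(2921 - 4089) = -2022*(-1168) = 2361696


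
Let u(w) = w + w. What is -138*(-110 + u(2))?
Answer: 14628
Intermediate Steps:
u(w) = 2*w
-138*(-110 + u(2)) = -138*(-110 + 2*2) = -138*(-110 + 4) = -138*(-106) = 14628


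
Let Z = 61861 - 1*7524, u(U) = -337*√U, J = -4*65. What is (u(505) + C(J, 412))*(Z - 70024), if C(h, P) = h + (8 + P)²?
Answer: -2763108180 + 5286519*√505 ≈ -2.6443e+9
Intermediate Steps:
J = -260
Z = 54337 (Z = 61861 - 7524 = 54337)
(u(505) + C(J, 412))*(Z - 70024) = (-337*√505 + (-260 + (8 + 412)²))*(54337 - 70024) = (-337*√505 + (-260 + 420²))*(-15687) = (-337*√505 + (-260 + 176400))*(-15687) = (-337*√505 + 176140)*(-15687) = (176140 - 337*√505)*(-15687) = -2763108180 + 5286519*√505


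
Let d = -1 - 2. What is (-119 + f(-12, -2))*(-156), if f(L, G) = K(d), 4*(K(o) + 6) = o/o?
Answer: 19461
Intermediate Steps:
d = -3
K(o) = -23/4 (K(o) = -6 + (o/o)/4 = -6 + (¼)*1 = -6 + ¼ = -23/4)
f(L, G) = -23/4
(-119 + f(-12, -2))*(-156) = (-119 - 23/4)*(-156) = -499/4*(-156) = 19461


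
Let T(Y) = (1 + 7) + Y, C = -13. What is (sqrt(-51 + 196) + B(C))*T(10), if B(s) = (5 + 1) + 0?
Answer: 108 + 18*sqrt(145) ≈ 324.75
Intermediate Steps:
B(s) = 6 (B(s) = 6 + 0 = 6)
T(Y) = 8 + Y
(sqrt(-51 + 196) + B(C))*T(10) = (sqrt(-51 + 196) + 6)*(8 + 10) = (sqrt(145) + 6)*18 = (6 + sqrt(145))*18 = 108 + 18*sqrt(145)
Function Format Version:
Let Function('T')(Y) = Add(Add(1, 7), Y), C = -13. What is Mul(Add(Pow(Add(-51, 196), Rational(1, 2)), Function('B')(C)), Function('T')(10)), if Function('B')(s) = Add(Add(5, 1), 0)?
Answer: Add(108, Mul(18, Pow(145, Rational(1, 2)))) ≈ 324.75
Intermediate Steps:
Function('B')(s) = 6 (Function('B')(s) = Add(6, 0) = 6)
Function('T')(Y) = Add(8, Y)
Mul(Add(Pow(Add(-51, 196), Rational(1, 2)), Function('B')(C)), Function('T')(10)) = Mul(Add(Pow(Add(-51, 196), Rational(1, 2)), 6), Add(8, 10)) = Mul(Add(Pow(145, Rational(1, 2)), 6), 18) = Mul(Add(6, Pow(145, Rational(1, 2))), 18) = Add(108, Mul(18, Pow(145, Rational(1, 2))))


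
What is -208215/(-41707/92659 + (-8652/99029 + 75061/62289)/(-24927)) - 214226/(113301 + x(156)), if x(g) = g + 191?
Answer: 8775892056550748648403377/18973420530253297984 ≈ 4.6254e+5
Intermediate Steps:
x(g) = 191 + g
-208215/(-41707/92659 + (-8652/99029 + 75061/62289)/(-24927)) - 214226/(113301 + x(156)) = -208215/(-41707/92659 + (-8652/99029 + 75061/62289)/(-24927)) - 214226/(113301 + (191 + 156)) = -208215/(-41707*1/92659 + (-8652*1/99029 + 75061*(1/62289))*(-1/24927)) - 214226/(113301 + 347) = -208215/(-41707/92659 + (-1236/14147 + 75061/62289)*(-1/24927)) - 214226/113648 = -208215/(-41707/92659 + (984898763/881202483)*(-1/24927)) - 214226*1/113648 = -208215/(-41707/92659 - 984898763/21965734293741) - 107113/56824 = -208215/(-2671184081409728/5933886221352033) - 107113/56824 = -208215*(-5933886221352033/2671184081409728) - 107113/56824 = 1235524119578813551095/2671184081409728 - 107113/56824 = 8775892056550748648403377/18973420530253297984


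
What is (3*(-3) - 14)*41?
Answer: -943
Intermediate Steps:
(3*(-3) - 14)*41 = (-9 - 14)*41 = -23*41 = -943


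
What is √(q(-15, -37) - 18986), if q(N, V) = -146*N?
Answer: 2*I*√4199 ≈ 129.6*I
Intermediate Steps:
√(q(-15, -37) - 18986) = √(-146*(-15) - 18986) = √(2190 - 18986) = √(-16796) = 2*I*√4199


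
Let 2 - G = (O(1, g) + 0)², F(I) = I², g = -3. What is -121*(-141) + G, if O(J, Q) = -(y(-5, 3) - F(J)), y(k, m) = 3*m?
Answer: 16999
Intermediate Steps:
O(J, Q) = -9 + J² (O(J, Q) = -(3*3 - J²) = -(9 - J²) = -9 + J²)
G = -62 (G = 2 - ((-9 + 1²) + 0)² = 2 - ((-9 + 1) + 0)² = 2 - (-8 + 0)² = 2 - 1*(-8)² = 2 - 1*64 = 2 - 64 = -62)
-121*(-141) + G = -121*(-141) - 62 = 17061 - 62 = 16999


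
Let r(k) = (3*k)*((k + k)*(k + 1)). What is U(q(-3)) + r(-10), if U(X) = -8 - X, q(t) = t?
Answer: -5405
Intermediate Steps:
r(k) = 6*k**2*(1 + k) (r(k) = (3*k)*((2*k)*(1 + k)) = (3*k)*(2*k*(1 + k)) = 6*k**2*(1 + k))
U(q(-3)) + r(-10) = (-8 - 1*(-3)) + 6*(-10)**2*(1 - 10) = (-8 + 3) + 6*100*(-9) = -5 - 5400 = -5405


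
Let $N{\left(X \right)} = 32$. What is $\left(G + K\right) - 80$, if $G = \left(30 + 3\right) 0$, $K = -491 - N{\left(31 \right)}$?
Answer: $-603$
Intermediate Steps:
$K = -523$ ($K = -491 - 32 = -523$)
$G = 0$ ($G = 33 \cdot 0 = 0$)
$\left(G + K\right) - 80 = \left(0 - 523\right) - 80 = -523 - 80 = -603$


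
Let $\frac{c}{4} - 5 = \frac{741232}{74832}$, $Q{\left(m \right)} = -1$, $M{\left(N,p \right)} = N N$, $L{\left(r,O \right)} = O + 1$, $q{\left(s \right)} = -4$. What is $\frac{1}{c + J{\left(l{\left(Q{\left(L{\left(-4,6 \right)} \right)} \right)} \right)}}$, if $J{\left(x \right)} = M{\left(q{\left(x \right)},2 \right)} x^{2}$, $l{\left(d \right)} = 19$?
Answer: $\frac{4677}{27293200} \approx 0.00017136$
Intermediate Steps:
$L{\left(r,O \right)} = 1 + O$
$M{\left(N,p \right)} = N^{2}$
$c = \frac{278848}{4677}$ ($c = 20 + 4 \cdot \frac{741232}{74832} = 20 + 4 \cdot 741232 \cdot \frac{1}{74832} = 20 + 4 \cdot \frac{46327}{4677} = 20 + \frac{185308}{4677} = \frac{278848}{4677} \approx 59.621$)
$J{\left(x \right)} = 16 x^{2}$ ($J{\left(x \right)} = \left(-4\right)^{2} x^{2} = 16 x^{2}$)
$\frac{1}{c + J{\left(l{\left(Q{\left(L{\left(-4,6 \right)} \right)} \right)} \right)}} = \frac{1}{\frac{278848}{4677} + 16 \cdot 19^{2}} = \frac{1}{\frac{278848}{4677} + 16 \cdot 361} = \frac{1}{\frac{278848}{4677} + 5776} = \frac{1}{\frac{27293200}{4677}} = \frac{4677}{27293200}$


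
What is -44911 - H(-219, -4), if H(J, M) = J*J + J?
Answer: -92653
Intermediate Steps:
H(J, M) = J + J**2 (H(J, M) = J**2 + J = J + J**2)
-44911 - H(-219, -4) = -44911 - (-219)*(1 - 219) = -44911 - (-219)*(-218) = -44911 - 1*47742 = -44911 - 47742 = -92653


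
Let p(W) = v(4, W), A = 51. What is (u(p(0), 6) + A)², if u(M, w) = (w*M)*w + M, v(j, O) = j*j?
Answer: 413449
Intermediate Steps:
v(j, O) = j²
p(W) = 16 (p(W) = 4² = 16)
u(M, w) = M + M*w² (u(M, w) = (M*w)*w + M = M*w² + M = M + M*w²)
(u(p(0), 6) + A)² = (16*(1 + 6²) + 51)² = (16*(1 + 36) + 51)² = (16*37 + 51)² = (592 + 51)² = 643² = 413449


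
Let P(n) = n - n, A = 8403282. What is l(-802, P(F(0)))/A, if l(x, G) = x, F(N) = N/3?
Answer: -401/4201641 ≈ -9.5439e-5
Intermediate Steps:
F(N) = N/3 (F(N) = N*(1/3) = N/3)
P(n) = 0
l(-802, P(F(0)))/A = -802/8403282 = -802*1/8403282 = -401/4201641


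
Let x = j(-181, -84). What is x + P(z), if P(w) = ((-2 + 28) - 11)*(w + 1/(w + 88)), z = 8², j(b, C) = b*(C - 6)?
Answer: 2622015/152 ≈ 17250.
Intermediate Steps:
j(b, C) = b*(-6 + C)
x = 16290 (x = -181*(-6 - 84) = -181*(-90) = 16290)
z = 64
P(w) = 15*w + 15/(88 + w) (P(w) = (26 - 11)*(w + 1/(88 + w)) = 15*(w + 1/(88 + w)) = 15*w + 15/(88 + w))
x + P(z) = 16290 + 15*(1 + 64² + 88*64)/(88 + 64) = 16290 + 15*(1 + 4096 + 5632)/152 = 16290 + 15*(1/152)*9729 = 16290 + 145935/152 = 2622015/152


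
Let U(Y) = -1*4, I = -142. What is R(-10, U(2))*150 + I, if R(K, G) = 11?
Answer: 1508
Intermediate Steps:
U(Y) = -4
R(-10, U(2))*150 + I = 11*150 - 142 = 1650 - 142 = 1508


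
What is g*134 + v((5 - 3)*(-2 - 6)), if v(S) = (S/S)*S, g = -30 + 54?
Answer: 3200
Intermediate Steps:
g = 24
v(S) = S (v(S) = 1*S = S)
g*134 + v((5 - 3)*(-2 - 6)) = 24*134 + (5 - 3)*(-2 - 6) = 3216 + 2*(-8) = 3216 - 16 = 3200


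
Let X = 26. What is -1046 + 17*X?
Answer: -604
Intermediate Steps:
-1046 + 17*X = -1046 + 17*26 = -1046 + 442 = -604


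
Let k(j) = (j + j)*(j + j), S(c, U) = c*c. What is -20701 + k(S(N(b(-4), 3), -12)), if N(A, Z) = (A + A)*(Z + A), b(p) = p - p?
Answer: -20701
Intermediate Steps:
b(p) = 0
N(A, Z) = 2*A*(A + Z) (N(A, Z) = (2*A)*(A + Z) = 2*A*(A + Z))
S(c, U) = c²
k(j) = 4*j² (k(j) = (2*j)*(2*j) = 4*j²)
-20701 + k(S(N(b(-4), 3), -12)) = -20701 + 4*((2*0*(0 + 3))²)² = -20701 + 4*((2*0*3)²)² = -20701 + 4*(0²)² = -20701 + 4*0² = -20701 + 4*0 = -20701 + 0 = -20701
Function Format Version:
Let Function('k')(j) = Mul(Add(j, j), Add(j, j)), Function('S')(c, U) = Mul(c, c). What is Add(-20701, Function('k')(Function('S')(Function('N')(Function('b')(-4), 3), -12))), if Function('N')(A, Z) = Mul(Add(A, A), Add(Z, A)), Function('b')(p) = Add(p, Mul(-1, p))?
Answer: -20701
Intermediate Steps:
Function('b')(p) = 0
Function('N')(A, Z) = Mul(2, A, Add(A, Z)) (Function('N')(A, Z) = Mul(Mul(2, A), Add(A, Z)) = Mul(2, A, Add(A, Z)))
Function('S')(c, U) = Pow(c, 2)
Function('k')(j) = Mul(4, Pow(j, 2)) (Function('k')(j) = Mul(Mul(2, j), Mul(2, j)) = Mul(4, Pow(j, 2)))
Add(-20701, Function('k')(Function('S')(Function('N')(Function('b')(-4), 3), -12))) = Add(-20701, Mul(4, Pow(Pow(Mul(2, 0, Add(0, 3)), 2), 2))) = Add(-20701, Mul(4, Pow(Pow(Mul(2, 0, 3), 2), 2))) = Add(-20701, Mul(4, Pow(Pow(0, 2), 2))) = Add(-20701, Mul(4, Pow(0, 2))) = Add(-20701, Mul(4, 0)) = Add(-20701, 0) = -20701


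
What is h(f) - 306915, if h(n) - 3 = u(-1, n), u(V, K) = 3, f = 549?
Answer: -306909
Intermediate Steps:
h(n) = 6 (h(n) = 3 + 3 = 6)
h(f) - 306915 = 6 - 306915 = -306909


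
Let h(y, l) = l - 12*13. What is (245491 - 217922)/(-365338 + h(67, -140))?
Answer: -27569/365634 ≈ -0.075401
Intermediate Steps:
h(y, l) = -156 + l (h(y, l) = l - 156 = -156 + l)
(245491 - 217922)/(-365338 + h(67, -140)) = (245491 - 217922)/(-365338 + (-156 - 140)) = 27569/(-365338 - 296) = 27569/(-365634) = 27569*(-1/365634) = -27569/365634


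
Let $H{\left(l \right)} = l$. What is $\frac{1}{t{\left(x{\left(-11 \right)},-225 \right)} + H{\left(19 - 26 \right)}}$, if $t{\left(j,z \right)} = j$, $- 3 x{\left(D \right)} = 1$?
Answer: $- \frac{3}{22} \approx -0.13636$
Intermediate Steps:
$x{\left(D \right)} = - \frac{1}{3}$ ($x{\left(D \right)} = \left(- \frac{1}{3}\right) 1 = - \frac{1}{3}$)
$\frac{1}{t{\left(x{\left(-11 \right)},-225 \right)} + H{\left(19 - 26 \right)}} = \frac{1}{- \frac{1}{3} + \left(19 - 26\right)} = \frac{1}{- \frac{1}{3} - 7} = \frac{1}{- \frac{22}{3}} = - \frac{3}{22}$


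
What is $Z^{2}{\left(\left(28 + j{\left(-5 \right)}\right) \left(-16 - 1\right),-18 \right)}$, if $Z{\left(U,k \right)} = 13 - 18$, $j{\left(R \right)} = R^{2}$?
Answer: $25$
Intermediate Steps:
$Z{\left(U,k \right)} = -5$ ($Z{\left(U,k \right)} = 13 - 18 = -5$)
$Z^{2}{\left(\left(28 + j{\left(-5 \right)}\right) \left(-16 - 1\right),-18 \right)} = \left(-5\right)^{2} = 25$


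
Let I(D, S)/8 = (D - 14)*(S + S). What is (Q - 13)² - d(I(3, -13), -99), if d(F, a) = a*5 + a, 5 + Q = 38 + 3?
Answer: 1123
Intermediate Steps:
I(D, S) = 16*S*(-14 + D) (I(D, S) = 8*((D - 14)*(S + S)) = 8*((-14 + D)*(2*S)) = 8*(2*S*(-14 + D)) = 16*S*(-14 + D))
Q = 36 (Q = -5 + (38 + 3) = -5 + 41 = 36)
d(F, a) = 6*a (d(F, a) = 5*a + a = 6*a)
(Q - 13)² - d(I(3, -13), -99) = (36 - 13)² - 6*(-99) = 23² - 1*(-594) = 529 + 594 = 1123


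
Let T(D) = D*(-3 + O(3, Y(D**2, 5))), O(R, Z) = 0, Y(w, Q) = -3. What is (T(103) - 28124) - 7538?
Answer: -35971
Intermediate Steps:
T(D) = -3*D (T(D) = D*(-3 + 0) = D*(-3) = -3*D)
(T(103) - 28124) - 7538 = (-3*103 - 28124) - 7538 = (-309 - 28124) - 7538 = -28433 - 7538 = -35971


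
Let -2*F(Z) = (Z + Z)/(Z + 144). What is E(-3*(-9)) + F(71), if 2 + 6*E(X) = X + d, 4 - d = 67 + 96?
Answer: -14618/645 ≈ -22.664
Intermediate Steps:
d = -159 (d = 4 - (67 + 96) = 4 - 1*163 = 4 - 163 = -159)
F(Z) = -Z/(144 + Z) (F(Z) = -(Z + Z)/(2*(Z + 144)) = -2*Z/(2*(144 + Z)) = -Z/(144 + Z))
E(X) = -161/6 + X/6 (E(X) = -⅓ + (X - 159)/6 = -⅓ + (-159 + X)/6 = -⅓ + (-53/2 + X/6) = -161/6 + X/6)
E(-3*(-9)) + F(71) = (-161/6 + (-3*(-9))/6) - 1*71/(144 + 71) = (-161/6 + (⅙)*27) - 1*71/215 = (-161/6 + 9/2) - 1*71*1/215 = -67/3 - 71/215 = -14618/645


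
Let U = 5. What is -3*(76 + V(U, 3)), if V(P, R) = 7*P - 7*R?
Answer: -270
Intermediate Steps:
V(P, R) = -7*R + 7*P
-3*(76 + V(U, 3)) = -3*(76 + (-7*3 + 7*5)) = -3*(76 + (-21 + 35)) = -3*(76 + 14) = -3*90 = -270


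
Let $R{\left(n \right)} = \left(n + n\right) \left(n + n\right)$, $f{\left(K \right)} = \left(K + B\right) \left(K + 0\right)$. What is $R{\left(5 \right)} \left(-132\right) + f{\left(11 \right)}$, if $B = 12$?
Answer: $-12947$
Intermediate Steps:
$f{\left(K \right)} = K \left(12 + K\right)$ ($f{\left(K \right)} = \left(K + 12\right) \left(K + 0\right) = \left(12 + K\right) K = K \left(12 + K\right)$)
$R{\left(n \right)} = 4 n^{2}$ ($R{\left(n \right)} = 2 n 2 n = 4 n^{2}$)
$R{\left(5 \right)} \left(-132\right) + f{\left(11 \right)} = 4 \cdot 5^{2} \left(-132\right) + 11 \left(12 + 11\right) = 4 \cdot 25 \left(-132\right) + 11 \cdot 23 = 100 \left(-132\right) + 253 = -13200 + 253 = -12947$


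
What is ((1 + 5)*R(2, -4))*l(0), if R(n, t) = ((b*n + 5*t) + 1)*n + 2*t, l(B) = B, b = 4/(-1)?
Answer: 0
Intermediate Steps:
b = -4 (b = 4*(-1) = -4)
R(n, t) = 2*t + n*(1 - 4*n + 5*t) (R(n, t) = ((-4*n + 5*t) + 1)*n + 2*t = (1 - 4*n + 5*t)*n + 2*t = n*(1 - 4*n + 5*t) + 2*t = 2*t + n*(1 - 4*n + 5*t))
((1 + 5)*R(2, -4))*l(0) = ((1 + 5)*(2 - 4*2**2 + 2*(-4) + 5*2*(-4)))*0 = (6*(2 - 4*4 - 8 - 40))*0 = (6*(2 - 16 - 8 - 40))*0 = (6*(-62))*0 = -372*0 = 0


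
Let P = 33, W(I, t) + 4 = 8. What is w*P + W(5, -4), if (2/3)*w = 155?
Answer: 15353/2 ≈ 7676.5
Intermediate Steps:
w = 465/2 (w = (3/2)*155 = 465/2 ≈ 232.50)
W(I, t) = 4 (W(I, t) = -4 + 8 = 4)
w*P + W(5, -4) = (465/2)*33 + 4 = 15345/2 + 4 = 15353/2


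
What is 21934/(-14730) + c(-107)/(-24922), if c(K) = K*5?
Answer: -269379299/183550530 ≈ -1.4676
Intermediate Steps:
c(K) = 5*K
21934/(-14730) + c(-107)/(-24922) = 21934/(-14730) + (5*(-107))/(-24922) = 21934*(-1/14730) - 535*(-1/24922) = -10967/7365 + 535/24922 = -269379299/183550530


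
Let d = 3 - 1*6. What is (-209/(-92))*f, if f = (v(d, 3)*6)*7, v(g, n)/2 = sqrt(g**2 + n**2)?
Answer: 13167*sqrt(2)/23 ≈ 809.61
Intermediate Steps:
d = -3 (d = 3 - 6 = -3)
v(g, n) = 2*sqrt(g**2 + n**2)
f = 252*sqrt(2) (f = ((2*sqrt((-3)**2 + 3**2))*6)*7 = ((2*sqrt(9 + 9))*6)*7 = ((2*sqrt(18))*6)*7 = ((2*(3*sqrt(2)))*6)*7 = ((6*sqrt(2))*6)*7 = (36*sqrt(2))*7 = 252*sqrt(2) ≈ 356.38)
(-209/(-92))*f = (-209/(-92))*(252*sqrt(2)) = (-209*(-1/92))*(252*sqrt(2)) = 209*(252*sqrt(2))/92 = 13167*sqrt(2)/23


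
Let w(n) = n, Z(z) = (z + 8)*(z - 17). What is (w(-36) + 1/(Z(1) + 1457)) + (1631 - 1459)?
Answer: 178569/1313 ≈ 136.00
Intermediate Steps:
Z(z) = (-17 + z)*(8 + z) (Z(z) = (8 + z)*(-17 + z) = (-17 + z)*(8 + z))
(w(-36) + 1/(Z(1) + 1457)) + (1631 - 1459) = (-36 + 1/((-136 + 1² - 9*1) + 1457)) + (1631 - 1459) = (-36 + 1/((-136 + 1 - 9) + 1457)) + 172 = (-36 + 1/(-144 + 1457)) + 172 = (-36 + 1/1313) + 172 = -47267/1313 + 172 = 178569/1313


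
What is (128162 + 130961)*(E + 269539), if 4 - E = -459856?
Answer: 189004057077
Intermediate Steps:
E = 459860 (E = 4 - 1*(-459856) = 4 + 459856 = 459860)
(128162 + 130961)*(E + 269539) = (128162 + 130961)*(459860 + 269539) = 259123*729399 = 189004057077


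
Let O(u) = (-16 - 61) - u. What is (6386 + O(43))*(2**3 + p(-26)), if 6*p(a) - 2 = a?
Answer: 25064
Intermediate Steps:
p(a) = 1/3 + a/6
O(u) = -77 - u
(6386 + O(43))*(2**3 + p(-26)) = (6386 + (-77 - 1*43))*(2**3 + (1/3 + (1/6)*(-26))) = (6386 + (-77 - 43))*(8 + (1/3 - 13/3)) = (6386 - 120)*(8 - 4) = 6266*4 = 25064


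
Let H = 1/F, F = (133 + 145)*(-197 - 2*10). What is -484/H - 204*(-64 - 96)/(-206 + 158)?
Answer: 29197104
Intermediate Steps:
F = -60326 (F = 278*(-197 - 20) = 278*(-217) = -60326)
H = -1/60326 (H = 1/(-60326) = -1/60326 ≈ -1.6577e-5)
-484/H - 204*(-64 - 96)/(-206 + 158) = -484/(-1/60326) - 204*(-64 - 96)/(-206 + 158) = -484*(-60326) - 204/((-48/(-160))) = 29197784 - 204/((-48*(-1/160))) = 29197784 - 204/3/10 = 29197784 - 204*10/3 = 29197784 - 680 = 29197104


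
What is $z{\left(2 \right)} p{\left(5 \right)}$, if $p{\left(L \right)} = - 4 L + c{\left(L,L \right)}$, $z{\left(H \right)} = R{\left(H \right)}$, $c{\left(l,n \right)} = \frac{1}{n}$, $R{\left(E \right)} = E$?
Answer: $- \frac{198}{5} \approx -39.6$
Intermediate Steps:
$z{\left(H \right)} = H$
$p{\left(L \right)} = \frac{1}{L} - 4 L$ ($p{\left(L \right)} = - 4 L + \frac{1}{L} = \frac{1}{L} - 4 L$)
$z{\left(2 \right)} p{\left(5 \right)} = 2 \left(\frac{1}{5} - 20\right) = 2 \left(- \frac{99}{5}\right) = - \frac{198}{5}$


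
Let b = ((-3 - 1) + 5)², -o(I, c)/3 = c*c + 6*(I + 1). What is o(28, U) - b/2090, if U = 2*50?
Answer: -63790981/2090 ≈ -30522.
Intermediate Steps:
U = 100
o(I, c) = -18 - 18*I - 3*c² (o(I, c) = -3*(c*c + 6*(I + 1)) = -3*(c² + 6*(1 + I)) = -3*(c² + (6 + 6*I)) = -3*(6 + c² + 6*I) = -18 - 18*I - 3*c²)
b = 1 (b = (-4 + 5)² = 1² = 1)
o(28, U) - b/2090 = (-18 - 18*28 - 3*100²) - 1/2090 = (-18 - 504 - 3*10000) - 1/2090 = (-18 - 504 - 30000) - 1*1/2090 = -30522 - 1/2090 = -63790981/2090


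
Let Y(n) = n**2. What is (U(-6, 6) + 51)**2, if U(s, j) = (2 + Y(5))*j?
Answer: 45369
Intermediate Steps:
U(s, j) = 27*j (U(s, j) = (2 + 5**2)*j = (2 + 25)*j = 27*j)
(U(-6, 6) + 51)**2 = (27*6 + 51)**2 = (162 + 51)**2 = 213**2 = 45369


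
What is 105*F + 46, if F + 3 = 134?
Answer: 13801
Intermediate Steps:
F = 131 (F = -3 + 134 = 131)
105*F + 46 = 105*131 + 46 = 13755 + 46 = 13801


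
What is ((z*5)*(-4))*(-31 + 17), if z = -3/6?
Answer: -140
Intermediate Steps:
z = -½ (z = -3*⅙ = -½ ≈ -0.50000)
((z*5)*(-4))*(-31 + 17) = (-½*5*(-4))*(-31 + 17) = -5/2*(-4)*(-14) = 10*(-14) = -140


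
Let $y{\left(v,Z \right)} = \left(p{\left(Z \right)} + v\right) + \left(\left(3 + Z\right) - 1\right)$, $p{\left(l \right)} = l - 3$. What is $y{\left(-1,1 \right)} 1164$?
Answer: $0$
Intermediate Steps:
$p{\left(l \right)} = -3 + l$ ($p{\left(l \right)} = l - 3 = -3 + l$)
$y{\left(v,Z \right)} = -1 + v + 2 Z$ ($y{\left(v,Z \right)} = \left(\left(-3 + Z\right) + v\right) + \left(\left(3 + Z\right) - 1\right) = \left(-3 + Z + v\right) + \left(2 + Z\right) = -1 + v + 2 Z$)
$y{\left(-1,1 \right)} 1164 = \left(-1 - 1 + 2 \cdot 1\right) 1164 = \left(-1 - 1 + 2\right) 1164 = 0 \cdot 1164 = 0$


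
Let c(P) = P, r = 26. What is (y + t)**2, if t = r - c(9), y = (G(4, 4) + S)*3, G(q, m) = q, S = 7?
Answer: 2500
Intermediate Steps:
y = 33 (y = (4 + 7)*3 = 11*3 = 33)
t = 17 (t = 26 - 1*9 = 26 - 9 = 17)
(y + t)**2 = (33 + 17)**2 = 50**2 = 2500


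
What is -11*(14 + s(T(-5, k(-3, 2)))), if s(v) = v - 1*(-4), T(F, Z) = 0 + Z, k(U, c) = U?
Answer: -165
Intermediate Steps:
T(F, Z) = Z
s(v) = 4 + v (s(v) = v + 4 = 4 + v)
-11*(14 + s(T(-5, k(-3, 2)))) = -11*(14 + (4 - 3)) = -11*(14 + 1) = -11*15 = -165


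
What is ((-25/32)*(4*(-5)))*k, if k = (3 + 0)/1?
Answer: 375/8 ≈ 46.875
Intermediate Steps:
k = 3 (k = 1*3 = 3)
((-25/32)*(4*(-5)))*k = ((-25/32)*(4*(-5)))*3 = (-25*1/32*(-20))*3 = -25/32*(-20)*3 = (125/8)*3 = 375/8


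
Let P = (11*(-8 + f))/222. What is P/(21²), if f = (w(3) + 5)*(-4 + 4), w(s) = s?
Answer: -44/48951 ≈ -0.00089886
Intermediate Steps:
f = 0 (f = (3 + 5)*(-4 + 4) = 8*0 = 0)
P = -44/111 (P = (11*(-8 + 0))/222 = (11*(-8))*(1/222) = -88*1/222 = -44/111 ≈ -0.39640)
P/(21²) = -44/(111*(21²)) = -44/111/441 = -44/111*1/441 = -44/48951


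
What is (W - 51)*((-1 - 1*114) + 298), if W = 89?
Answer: 6954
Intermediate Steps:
(W - 51)*((-1 - 1*114) + 298) = (89 - 51)*((-1 - 1*114) + 298) = 38*((-1 - 114) + 298) = 38*(-115 + 298) = 38*183 = 6954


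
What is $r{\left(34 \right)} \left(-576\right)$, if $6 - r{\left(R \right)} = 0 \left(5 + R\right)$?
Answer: $-3456$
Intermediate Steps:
$r{\left(R \right)} = 6$ ($r{\left(R \right)} = 6 - 0 \left(5 + R\right) = 6 - 0 = 6 + 0 = 6$)
$r{\left(34 \right)} \left(-576\right) = 6 \left(-576\right) = -3456$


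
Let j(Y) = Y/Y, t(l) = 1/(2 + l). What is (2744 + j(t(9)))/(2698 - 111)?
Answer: 2745/2587 ≈ 1.0611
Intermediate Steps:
j(Y) = 1
(2744 + j(t(9)))/(2698 - 111) = (2744 + 1)/(2698 - 111) = 2745/2587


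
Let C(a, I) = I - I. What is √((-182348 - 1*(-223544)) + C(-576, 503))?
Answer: 2*√10299 ≈ 202.97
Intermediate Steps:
C(a, I) = 0
√((-182348 - 1*(-223544)) + C(-576, 503)) = √((-182348 - 1*(-223544)) + 0) = √((-182348 + 223544) + 0) = √(41196 + 0) = √41196 = 2*√10299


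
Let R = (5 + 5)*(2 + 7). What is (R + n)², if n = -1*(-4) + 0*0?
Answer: 8836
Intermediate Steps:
n = 4 (n = 4 + 0 = 4)
R = 90 (R = 10*9 = 90)
(R + n)² = (90 + 4)² = 94² = 8836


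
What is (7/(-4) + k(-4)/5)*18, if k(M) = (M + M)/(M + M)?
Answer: -279/10 ≈ -27.900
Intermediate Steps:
k(M) = 1 (k(M) = (2*M)/((2*M)) = (2*M)*(1/(2*M)) = 1)
(7/(-4) + k(-4)/5)*18 = (7/(-4) + 1/5)*18 = (7*(-1/4) + 1*(1/5))*18 = (-7/4 + 1/5)*18 = -31/20*18 = -279/10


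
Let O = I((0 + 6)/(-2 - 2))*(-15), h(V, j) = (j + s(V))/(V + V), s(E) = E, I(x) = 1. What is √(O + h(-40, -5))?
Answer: I*√231/4 ≈ 3.7997*I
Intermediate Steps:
h(V, j) = (V + j)/(2*V) (h(V, j) = (j + V)/(V + V) = (V + j)/((2*V)) = (V + j)*(1/(2*V)) = (V + j)/(2*V))
O = -15 (O = 1*(-15) = -15)
√(O + h(-40, -5)) = √(-15 + (½)*(-40 - 5)/(-40)) = √(-15 + (½)*(-1/40)*(-45)) = √(-15 + 9/16) = √(-231/16) = I*√231/4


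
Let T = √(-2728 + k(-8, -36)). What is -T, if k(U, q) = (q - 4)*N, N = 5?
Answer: -4*I*√183 ≈ -54.111*I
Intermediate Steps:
k(U, q) = -20 + 5*q (k(U, q) = (q - 4)*5 = (-4 + q)*5 = -20 + 5*q)
T = 4*I*√183 (T = √(-2728 + (-20 + 5*(-36))) = √(-2728 + (-20 - 180)) = √(-2728 - 200) = √(-2928) = 4*I*√183 ≈ 54.111*I)
-T = -4*I*√183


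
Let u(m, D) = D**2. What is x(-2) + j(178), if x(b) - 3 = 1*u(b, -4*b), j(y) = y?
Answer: 245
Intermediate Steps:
x(b) = 3 + 16*b**2 (x(b) = 3 + 1*(-4*b)**2 = 3 + 1*(16*b**2) = 3 + 16*b**2)
x(-2) + j(178) = (3 + 16*(-2)**2) + 178 = (3 + 16*4) + 178 = (3 + 64) + 178 = 67 + 178 = 245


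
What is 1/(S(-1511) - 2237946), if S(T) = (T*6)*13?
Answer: -1/2355804 ≈ -4.2448e-7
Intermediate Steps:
S(T) = 78*T (S(T) = (6*T)*13 = 78*T)
1/(S(-1511) - 2237946) = 1/(78*(-1511) - 2237946) = 1/(-117858 - 2237946) = 1/(-2355804) = -1/2355804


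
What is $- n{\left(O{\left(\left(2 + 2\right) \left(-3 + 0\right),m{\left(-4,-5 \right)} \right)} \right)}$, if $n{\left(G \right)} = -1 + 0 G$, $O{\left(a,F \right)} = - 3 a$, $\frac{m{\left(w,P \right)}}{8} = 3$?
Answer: $1$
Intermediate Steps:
$m{\left(w,P \right)} = 24$ ($m{\left(w,P \right)} = 8 \cdot 3 = 24$)
$n{\left(G \right)} = -1$ ($n{\left(G \right)} = -1 + 0 = -1$)
$- n{\left(O{\left(\left(2 + 2\right) \left(-3 + 0\right),m{\left(-4,-5 \right)} \right)} \right)} = \left(-1\right) \left(-1\right) = 1$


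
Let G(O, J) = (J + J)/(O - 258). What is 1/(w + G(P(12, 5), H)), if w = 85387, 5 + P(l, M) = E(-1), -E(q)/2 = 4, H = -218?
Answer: 271/23140313 ≈ 1.1711e-5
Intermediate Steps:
E(q) = -8 (E(q) = -2*4 = -8)
P(l, M) = -13 (P(l, M) = -5 - 8 = -13)
G(O, J) = 2*J/(-258 + O) (G(O, J) = (2*J)/(-258 + O) = 2*J/(-258 + O))
1/(w + G(P(12, 5), H)) = 1/(85387 + 2*(-218)/(-258 - 13)) = 1/(85387 + 2*(-218)/(-271)) = 1/(85387 + 2*(-218)*(-1/271)) = 1/(85387 + 436/271) = 1/(23140313/271) = 271/23140313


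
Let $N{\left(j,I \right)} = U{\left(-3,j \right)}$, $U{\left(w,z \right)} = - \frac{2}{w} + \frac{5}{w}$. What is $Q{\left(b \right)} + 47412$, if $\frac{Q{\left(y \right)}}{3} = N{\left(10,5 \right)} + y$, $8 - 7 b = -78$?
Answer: $\frac{332121}{7} \approx 47446.0$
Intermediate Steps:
$U{\left(w,z \right)} = \frac{3}{w}$
$N{\left(j,I \right)} = -1$ ($N{\left(j,I \right)} = \frac{3}{-3} = 3 \left(- \frac{1}{3}\right) = -1$)
$b = \frac{86}{7}$ ($b = \frac{8}{7} - - \frac{78}{7} = \frac{8}{7} + \frac{78}{7} = \frac{86}{7} \approx 12.286$)
$Q{\left(y \right)} = -3 + 3 y$ ($Q{\left(y \right)} = 3 \left(-1 + y\right) = -3 + 3 y$)
$Q{\left(b \right)} + 47412 = \left(-3 + 3 \cdot \frac{86}{7}\right) + 47412 = \left(-3 + \frac{258}{7}\right) + 47412 = \frac{237}{7} + 47412 = \frac{332121}{7}$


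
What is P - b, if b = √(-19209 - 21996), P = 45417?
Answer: 45417 - I*√41205 ≈ 45417.0 - 202.99*I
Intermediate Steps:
b = I*√41205 (b = √(-41205) = I*√41205 ≈ 202.99*I)
P - b = 45417 - I*√41205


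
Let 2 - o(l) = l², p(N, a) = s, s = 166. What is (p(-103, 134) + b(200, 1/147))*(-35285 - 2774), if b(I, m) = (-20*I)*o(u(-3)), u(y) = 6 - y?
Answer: -12032961794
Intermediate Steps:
p(N, a) = 166
o(l) = 2 - l²
b(I, m) = 1580*I (b(I, m) = (-20*I)*(2 - (6 - 1*(-3))²) = (-20*I)*(2 - (6 + 3)²) = (-20*I)*(2 - 1*9²) = (-20*I)*(2 - 1*81) = (-20*I)*(2 - 81) = -20*I*(-79) = 1580*I)
(p(-103, 134) + b(200, 1/147))*(-35285 - 2774) = (166 + 1580*200)*(-35285 - 2774) = (166 + 316000)*(-38059) = 316166*(-38059) = -12032961794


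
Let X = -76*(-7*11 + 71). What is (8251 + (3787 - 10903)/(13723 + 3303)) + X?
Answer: 74119133/8513 ≈ 8706.6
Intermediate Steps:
X = 456 (X = -76*(-77 + 71) = -76*(-6) = 456)
(8251 + (3787 - 10903)/(13723 + 3303)) + X = (8251 + (3787 - 10903)/(13723 + 3303)) + 456 = (8251 - 7116/17026) + 456 = (8251 - 7116*1/17026) + 456 = (8251 - 3558/8513) + 456 = 70237205/8513 + 456 = 74119133/8513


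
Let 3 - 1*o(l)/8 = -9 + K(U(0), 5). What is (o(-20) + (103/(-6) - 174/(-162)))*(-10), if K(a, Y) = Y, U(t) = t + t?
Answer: -10775/27 ≈ -399.07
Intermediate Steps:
U(t) = 2*t
o(l) = 56 (o(l) = 24 - 8*(-9 + 5) = 24 - 8*(-4) = 24 + 32 = 56)
(o(-20) + (103/(-6) - 174/(-162)))*(-10) = (56 + (103/(-6) - 174/(-162)))*(-10) = (56 + (103*(-1/6) - 174*(-1/162)))*(-10) = (56 + (-103/6 + 29/27))*(-10) = (56 - 869/54)*(-10) = (2155/54)*(-10) = -10775/27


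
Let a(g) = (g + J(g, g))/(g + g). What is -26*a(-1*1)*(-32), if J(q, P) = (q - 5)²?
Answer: -14560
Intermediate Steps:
J(q, P) = (-5 + q)²
a(g) = (g + (-5 + g)²)/(2*g) (a(g) = (g + (-5 + g)²)/(g + g) = (g + (-5 + g)²)/((2*g)) = (g + (-5 + g)²)*(1/(2*g)) = (g + (-5 + g)²)/(2*g))
-26*a(-1*1)*(-32) = -13*(-1*1 + (-5 - 1*1)²)/((-1*1))*(-32) = -13*(-1 + (-5 - 1)²)/(-1)*(-32) = -13*(-1)*(-1 + (-6)²)*(-32) = -13*(-1)*(-1 + 36)*(-32) = -13*(-1)*35*(-32) = -26*(-35/2)*(-32) = 455*(-32) = -14560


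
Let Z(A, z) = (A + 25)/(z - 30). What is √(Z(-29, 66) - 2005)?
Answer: I*√18046/3 ≈ 44.778*I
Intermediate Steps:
Z(A, z) = (25 + A)/(-30 + z)
√(Z(-29, 66) - 2005) = √((25 - 29)/(-30 + 66) - 2005) = √(-4/36 - 2005) = √((1/36)*(-4) - 2005) = √(-⅑ - 2005) = √(-18046/9) = I*√18046/3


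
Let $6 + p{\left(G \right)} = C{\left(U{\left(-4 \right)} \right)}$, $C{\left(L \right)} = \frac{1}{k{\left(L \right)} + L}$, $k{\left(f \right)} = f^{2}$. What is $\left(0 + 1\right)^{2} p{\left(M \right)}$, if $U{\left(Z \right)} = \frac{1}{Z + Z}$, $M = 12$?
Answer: $- \frac{106}{7} \approx -15.143$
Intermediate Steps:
$U{\left(Z \right)} = \frac{1}{2 Z}$
$C{\left(L \right)} = \frac{1}{L + L^{2}}$ ($C{\left(L \right)} = \frac{1}{L^{2} + L} = \frac{1}{L + L^{2}}$)
$p{\left(G \right)} = - \frac{106}{7}$ ($p{\left(G \right)} = -6 + \frac{1}{\frac{1}{2 \left(-4\right)} \left(1 + \frac{1}{2 \left(-4\right)}\right)} = -6 + \frac{1}{\frac{1}{2} \left(- \frac{1}{4}\right) \left(1 + \frac{1}{2} \left(- \frac{1}{4}\right)\right)} = -6 + \frac{1}{\left(- \frac{1}{8}\right) \left(1 - \frac{1}{8}\right)} = -6 - \frac{8}{\frac{7}{8}} = -6 - \frac{64}{7} = - \frac{106}{7}$)
$\left(0 + 1\right)^{2} p{\left(M \right)} = \left(0 + 1\right)^{2} \left(- \frac{106}{7}\right) = 1^{2} \left(- \frac{106}{7}\right) = 1 \left(- \frac{106}{7}\right) = - \frac{106}{7}$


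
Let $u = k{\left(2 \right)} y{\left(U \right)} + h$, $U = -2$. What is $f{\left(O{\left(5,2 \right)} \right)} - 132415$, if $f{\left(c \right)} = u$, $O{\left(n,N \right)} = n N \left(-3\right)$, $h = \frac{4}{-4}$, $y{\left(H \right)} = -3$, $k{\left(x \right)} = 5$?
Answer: $-132431$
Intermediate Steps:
$h = -1$ ($h = 4 \left(- \frac{1}{4}\right) = -1$)
$O{\left(n,N \right)} = - 3 N n$ ($O{\left(n,N \right)} = N n \left(-3\right) = - 3 N n$)
$u = -16$ ($u = 5 \left(-3\right) - 1 = -15 - 1 = -16$)
$f{\left(c \right)} = -16$
$f{\left(O{\left(5,2 \right)} \right)} - 132415 = -16 - 132415 = -132431$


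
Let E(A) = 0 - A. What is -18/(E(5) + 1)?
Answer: 9/2 ≈ 4.5000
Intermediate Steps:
E(A) = -A
-18/(E(5) + 1) = -18/(-1*5 + 1) = -18/(-5 + 1) = -18/(-4) = -18*(-¼) = 9/2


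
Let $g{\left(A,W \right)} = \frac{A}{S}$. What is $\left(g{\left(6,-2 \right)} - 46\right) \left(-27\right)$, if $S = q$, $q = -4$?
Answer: $\frac{2565}{2} \approx 1282.5$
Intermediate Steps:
$S = -4$
$g{\left(A,W \right)} = - \frac{A}{4}$ ($g{\left(A,W \right)} = \frac{A}{-4} = A \left(- \frac{1}{4}\right) = - \frac{A}{4}$)
$\left(g{\left(6,-2 \right)} - 46\right) \left(-27\right) = \left(\left(- \frac{1}{4}\right) 6 - 46\right) \left(-27\right) = \left(- \frac{3}{2} - 46\right) \left(-27\right) = \left(- \frac{95}{2}\right) \left(-27\right) = \frac{2565}{2}$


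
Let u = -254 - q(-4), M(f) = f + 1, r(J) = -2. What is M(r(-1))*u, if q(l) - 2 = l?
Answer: 252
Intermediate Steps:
q(l) = 2 + l
M(f) = 1 + f
u = -252 (u = -254 - (2 - 4) = -254 - 1*(-2) = -254 + 2 = -252)
M(r(-1))*u = (1 - 2)*(-252) = -1*(-252) = 252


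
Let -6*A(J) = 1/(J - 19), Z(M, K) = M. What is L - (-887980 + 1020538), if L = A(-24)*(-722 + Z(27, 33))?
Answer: -34200659/258 ≈ -1.3256e+5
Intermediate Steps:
A(J) = -1/(6*(-19 + J)) (A(J) = -1/(6*(J - 19)) = -1/(6*(-19 + J)))
L = -695/258 (L = (-1/(-114 + 6*(-24)))*(-722 + 27) = -1/(-114 - 144)*(-695) = -1/(-258)*(-695) = -1*(-1/258)*(-695) = (1/258)*(-695) = -695/258 ≈ -2.6938)
L - (-887980 + 1020538) = -695/258 - (-887980 + 1020538) = -695/258 - 1*132558 = -695/258 - 132558 = -34200659/258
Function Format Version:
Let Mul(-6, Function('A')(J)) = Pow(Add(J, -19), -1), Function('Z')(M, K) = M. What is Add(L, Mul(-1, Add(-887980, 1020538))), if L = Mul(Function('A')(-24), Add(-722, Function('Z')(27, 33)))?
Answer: Rational(-34200659, 258) ≈ -1.3256e+5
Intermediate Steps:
Function('A')(J) = Mul(Rational(-1, 6), Pow(Add(-19, J), -1)) (Function('A')(J) = Mul(Rational(-1, 6), Pow(Add(J, -19), -1)) = Mul(Rational(-1, 6), Pow(Add(-19, J), -1)))
L = Rational(-695, 258) (L = Mul(Mul(-1, Pow(Add(-114, Mul(6, -24)), -1)), Add(-722, 27)) = Mul(Mul(-1, Pow(Add(-114, -144), -1)), -695) = Mul(Mul(-1, Pow(-258, -1)), -695) = Mul(Mul(-1, Rational(-1, 258)), -695) = Mul(Rational(1, 258), -695) = Rational(-695, 258) ≈ -2.6938)
Add(L, Mul(-1, Add(-887980, 1020538))) = Add(Rational(-695, 258), Mul(-1, Add(-887980, 1020538))) = Add(Rational(-695, 258), Mul(-1, 132558)) = Add(Rational(-695, 258), -132558) = Rational(-34200659, 258)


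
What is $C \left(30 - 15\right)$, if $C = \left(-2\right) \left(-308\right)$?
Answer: $9240$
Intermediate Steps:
$C = 616$
$C \left(30 - 15\right) = 616 \left(30 - 15\right) = 616 \cdot 15 = 9240$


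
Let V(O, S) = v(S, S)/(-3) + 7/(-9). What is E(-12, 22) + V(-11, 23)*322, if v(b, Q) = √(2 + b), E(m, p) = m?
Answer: -7192/9 ≈ -799.11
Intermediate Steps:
V(O, S) = -7/9 - √(2 + S)/3 (V(O, S) = √(2 + S)/(-3) + 7/(-9) = √(2 + S)*(-⅓) + 7*(-⅑) = -√(2 + S)/3 - 7/9 = -7/9 - √(2 + S)/3)
E(-12, 22) + V(-11, 23)*322 = -12 + (-7/9 - √(2 + 23)/3)*322 = -12 + (-7/9 - √25/3)*322 = -12 + (-7/9 - ⅓*5)*322 = -12 + (-7/9 - 5/3)*322 = -12 - 22/9*322 = -12 - 7084/9 = -7192/9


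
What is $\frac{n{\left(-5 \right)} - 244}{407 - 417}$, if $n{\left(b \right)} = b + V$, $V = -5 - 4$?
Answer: $\frac{129}{5} \approx 25.8$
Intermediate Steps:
$V = -9$
$n{\left(b \right)} = -9 + b$ ($n{\left(b \right)} = b - 9 = -9 + b$)
$\frac{n{\left(-5 \right)} - 244}{407 - 417} = \frac{\left(-9 - 5\right) - 244}{407 - 417} = \frac{-14 - 244}{-10} = \left(-258\right) \left(- \frac{1}{10}\right) = \frac{129}{5}$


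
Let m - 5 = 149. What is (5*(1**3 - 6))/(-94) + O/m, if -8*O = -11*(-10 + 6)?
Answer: 303/1316 ≈ 0.23024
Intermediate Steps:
m = 154 (m = 5 + 149 = 154)
O = -11/2 (O = -(-11)*(-10 + 6)/8 = -(-11)*(-4)/8 = -1/8*44 = -11/2 ≈ -5.5000)
(5*(1**3 - 6))/(-94) + O/m = (5*(1**3 - 6))/(-94) - 11/2/154 = (5*(1 - 6))*(-1/94) - 11/2*1/154 = (5*(-5))*(-1/94) - 1/28 = -25*(-1/94) - 1/28 = 25/94 - 1/28 = 303/1316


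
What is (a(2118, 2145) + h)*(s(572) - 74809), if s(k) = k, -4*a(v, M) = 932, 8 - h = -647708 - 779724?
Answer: -105951566059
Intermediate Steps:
h = 1427440 (h = 8 - (-647708 - 779724) = 8 - 1*(-1427432) = 8 + 1427432 = 1427440)
a(v, M) = -233 (a(v, M) = -¼*932 = -233)
(a(2118, 2145) + h)*(s(572) - 74809) = (-233 + 1427440)*(572 - 74809) = 1427207*(-74237) = -105951566059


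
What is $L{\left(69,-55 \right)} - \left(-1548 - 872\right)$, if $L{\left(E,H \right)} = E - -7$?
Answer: $2496$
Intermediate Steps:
$L{\left(E,H \right)} = 7 + E$ ($L{\left(E,H \right)} = E + 7 = 7 + E$)
$L{\left(69,-55 \right)} - \left(-1548 - 872\right) = \left(7 + 69\right) - \left(-1548 - 872\right) = 76 - -2420 = 76 + 2420 = 2496$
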